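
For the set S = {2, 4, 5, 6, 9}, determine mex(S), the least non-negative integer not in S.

0 is not in the set, so the mex is 0.

0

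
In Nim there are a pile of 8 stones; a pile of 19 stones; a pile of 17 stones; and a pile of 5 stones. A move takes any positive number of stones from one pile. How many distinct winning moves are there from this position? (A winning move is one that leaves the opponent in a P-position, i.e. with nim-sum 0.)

1

In binary:
  01000  (8)
  10011  (19)
  10001  (17)
  00101  (5)
  -----
  01111  (15)
The overall nim-sum is X = 15. A pile of size p has a winning move iff p XOR X < p (reduce it to p XOR X).
  8: 8 XOR 15 = 7 < 8 — winning move (to 7).
  19: 19 XOR 15 = 28 ≥ 19 — no move.
  17: 17 XOR 15 = 30 ≥ 17 — no move.
  5: 5 XOR 15 = 10 ≥ 5 — no move.
That gives 1 winning move.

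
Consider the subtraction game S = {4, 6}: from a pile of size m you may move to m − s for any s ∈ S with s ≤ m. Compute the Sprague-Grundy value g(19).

Build the Grundy sequence with g(k) = mex{g(k−s) : s ∈ {4, 6}, s ≤ k}:
k:     0  1  2  3  4  5  6  7  8  9 10 11 12 13 14 15 16 17 18 19
g(k):  0  0  0  0  1  1  1  1  2  2  0  0  0  0  1  1  1  1  2  2
So g(19) = 2.

2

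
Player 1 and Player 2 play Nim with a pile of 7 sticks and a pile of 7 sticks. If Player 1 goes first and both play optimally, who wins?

Player 2 wins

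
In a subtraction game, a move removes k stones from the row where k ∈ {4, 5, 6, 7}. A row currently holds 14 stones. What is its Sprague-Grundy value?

Compute g(0), g(1), … for moves {4, 5, 6, 7}:
g(0) = mex{} = 0
g(1) = mex{} = 0
g(2) = mex{} = 0
g(3) = mex{} = 0
g(4) = mex{0} = 1
g(5) = mex{0} = 1
g(6) = mex{0} = 1
g(7) = mex{0} = 1
g(8) = mex{0,1} = 2
g(9) = mex{0,1} = 2
g(10) = mex{0,1} = 2
g(11) = mex{1} = 0
g(12) = mex{1,2} = 0
g(13) = mex{1,2} = 0
g(14) = mex{1,2} = 0
So g(14) = 0.

0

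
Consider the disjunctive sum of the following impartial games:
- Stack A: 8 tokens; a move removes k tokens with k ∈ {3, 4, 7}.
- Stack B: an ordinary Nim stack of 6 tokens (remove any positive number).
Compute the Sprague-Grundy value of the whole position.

Build the Grundy sequence for stack A with g(k) = mex{g(k−s) : s ∈ {3, 4, 7}, s ≤ k}:
g(0) = mex{} = 0
g(1) = mex{} = 0
g(2) = mex{} = 0
g(3) = mex{0} = 1
g(4) = mex{0} = 1
g(5) = mex{0} = 1
g(6) = mex{0,1} = 2
g(7) = mex{0,1} = 2
g(8) = mex{0,1} = 2
So g(8) = 2.
Stack B is a plain Nim stack of size 6, so its Grundy value is 6.
The value of a disjunctive sum is the nim-sum of the parts.
Combined value = 2 ⊕ 6 = 4.

4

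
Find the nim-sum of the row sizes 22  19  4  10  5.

14

Bitwise XOR of the heap sizes:
  10110  (22)
  10011  (19)
  00100  (4)
  01010  (10)
  00101  (5)
  -----
  01110  (14)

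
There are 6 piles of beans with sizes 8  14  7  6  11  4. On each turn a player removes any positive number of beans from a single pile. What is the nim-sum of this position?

8

Nim-sum: 8 XOR 14 XOR 7 XOR 6 XOR 11 XOR 4 = 8.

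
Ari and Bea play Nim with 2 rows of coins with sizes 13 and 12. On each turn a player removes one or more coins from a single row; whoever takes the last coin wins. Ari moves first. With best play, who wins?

Ari wins

Bitwise XOR of the heap sizes:
  1101  (13)
  1100  (12)
  ----
  0001  (1)
The nim-sum is 1 ≠ 0, so this is an N-position: the player to move can win; Ari has a winning move.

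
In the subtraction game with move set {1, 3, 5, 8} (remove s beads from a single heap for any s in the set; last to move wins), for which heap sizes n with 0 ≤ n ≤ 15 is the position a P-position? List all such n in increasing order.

0, 2, 4, 6, 13, 15

Grundy values for subtraction set {1, 3, 5, 8}:
k:     0  1  2  3  4  5  6  7  8  9 10 11 12 13 14 15
g(k):  0  1  0  1  0  1  0  1  2  3  2  3  2  0  1  0
The P-positions (g = 0) in 0..15 are 0, 2, 4, 6, 13, 15.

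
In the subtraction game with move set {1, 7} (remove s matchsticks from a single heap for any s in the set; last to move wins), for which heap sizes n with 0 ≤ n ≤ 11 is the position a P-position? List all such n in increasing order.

0, 2, 4, 6, 8, 10

Build the Grundy sequence with g(k) = mex{g(k−s) : s ∈ {1, 7}, s ≤ k}:
g(0) = mex{} = 0
g(1) = mex{0} = 1
g(2) = mex{1} = 0
g(3) = mex{0} = 1
g(4) = mex{1} = 0
g(5) = mex{0} = 1
g(6) = mex{1} = 0
g(7) = mex{0} = 1
g(8) = mex{1} = 0
g(9) = mex{0} = 1
g(10) = mex{1} = 0
g(11) = mex{0} = 1
The P-positions (g = 0) in 0..11 are 0, 2, 4, 6, 8, 10.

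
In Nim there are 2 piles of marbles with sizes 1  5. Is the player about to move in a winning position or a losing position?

Bitwise XOR of the heap sizes:
  001  (1)
  101  (5)
  ---
  100  (4)
The nim-sum is 4 ≠ 0, so this is an N-position: the player to move can win.

Winning position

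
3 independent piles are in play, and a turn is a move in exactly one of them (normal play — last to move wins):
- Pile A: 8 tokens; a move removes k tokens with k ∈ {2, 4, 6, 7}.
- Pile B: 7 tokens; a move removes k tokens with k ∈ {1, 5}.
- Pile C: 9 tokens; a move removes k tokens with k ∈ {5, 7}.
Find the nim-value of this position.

4

Grundy values for pile A (subtraction set {2, 4, 6, 7}):
k:     0  1  2  3  4  5  6  7  8
g(k):  0  0  1  1  2  2  3  3  4
So g(8) = 4.
For pile B, compute g(0), g(1), … with moves {1, 5}:
g(0) = mex{} = 0
g(1) = mex{0} = 1
g(2) = mex{1} = 0
g(3) = mex{0} = 1
g(4) = mex{1} = 0
g(5) = mex{0} = 1
g(6) = mex{1} = 0
g(7) = mex{0} = 1
So g(7) = 1.
Build the Grundy sequence for pile C with g(k) = mex{g(k−s) : s ∈ {5, 7}, s ≤ k}:
k:     0  1  2  3  4  5  6  7  8  9
g(k):  0  0  0  0  0  1  1  1  1  1
So g(9) = 1.
By the Sprague-Grundy theorem, the Grundy value of a sum of independent games is the XOR of the component values.
Combined value = 4 XOR 1 XOR 1 = 4.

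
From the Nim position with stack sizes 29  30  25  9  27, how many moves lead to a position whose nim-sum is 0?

5

Nim-sum: 29 ^ 30 ^ 25 ^ 9 ^ 27 = 8.
The overall nim-sum is X = 8. A stack of size p has a winning move iff p XOR X < p (reduce it to p XOR X).
  29: 29 XOR 8 = 21 < 29 — winning move (to 21).
  30: 30 XOR 8 = 22 < 30 — winning move (to 22).
  25: 25 XOR 8 = 17 < 25 — winning move (to 17).
  9: 9 XOR 8 = 1 < 9 — winning move (to 1).
  27: 27 XOR 8 = 19 < 27 — winning move (to 19).
That gives 5 winning moves.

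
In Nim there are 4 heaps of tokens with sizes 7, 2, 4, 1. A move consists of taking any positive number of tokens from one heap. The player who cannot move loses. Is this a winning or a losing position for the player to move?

Write each in binary and XOR column by column:
  111  (7)
  010  (2)
  100  (4)
  001  (1)
  ---
  000  (0)
The nim-sum is 0, so this is a P-position: the player to move is in a losing position under optimal play.

Losing position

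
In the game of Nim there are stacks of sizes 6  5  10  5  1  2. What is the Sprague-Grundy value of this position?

Compute the nim-sum pairwise:
6 XOR 5 = 3
3 XOR 10 = 9
9 XOR 5 = 12
12 XOR 1 = 13
13 XOR 2 = 15

15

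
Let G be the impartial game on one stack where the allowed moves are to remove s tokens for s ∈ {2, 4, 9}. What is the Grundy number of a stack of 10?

2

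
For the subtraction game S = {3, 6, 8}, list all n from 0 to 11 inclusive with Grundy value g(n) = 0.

Grundy values for subtraction set {3, 6, 8}:
g(0) = mex{} = 0
g(1) = mex{} = 0
g(2) = mex{} = 0
g(3) = mex{0} = 1
g(4) = mex{0} = 1
g(5) = mex{0} = 1
g(6) = mex{0,1} = 2
g(7) = mex{0,1} = 2
g(8) = mex{0,1} = 2
g(9) = mex{0,1,2} = 3
g(10) = mex{0,1,2} = 3
g(11) = mex{1,2} = 0
The P-positions (g = 0) in 0..11 are 0, 1, 2, 11.

0, 1, 2, 11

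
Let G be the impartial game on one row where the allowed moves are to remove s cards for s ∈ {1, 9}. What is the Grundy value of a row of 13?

Grundy values for subtraction set {1, 9}:
k:     0  1  2  3  4  5  6  7  8  9 10 11 12 13
g(k):  0  1  0  1  0  1  0  1  0  1  0  1  0  1
So g(13) = 1.

1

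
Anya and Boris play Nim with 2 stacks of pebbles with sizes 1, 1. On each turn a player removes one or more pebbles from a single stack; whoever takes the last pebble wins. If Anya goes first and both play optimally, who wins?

Boris wins

Compute the nim-sum pairwise:
1 XOR 1 = 0
The nim-sum is 0, so this is a P-position: the player to move is in a losing position under optimal play; Anya is about to move from it and so loses — Boris wins.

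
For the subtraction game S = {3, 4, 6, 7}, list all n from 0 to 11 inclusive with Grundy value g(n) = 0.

0, 1, 2, 10, 11

Compute g(0), g(1), … for moves {3, 4, 6, 7}:
k:     0  1  2  3  4  5  6  7  8  9 10 11
g(k):  0  0  0  1  1  1  2  2  2  3  0  0
The P-positions (g = 0) in 0..11 are 0, 1, 2, 10, 11.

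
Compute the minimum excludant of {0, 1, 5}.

2

The values 0, 1 are all present; 2 is the first non-negative integer missing from the set.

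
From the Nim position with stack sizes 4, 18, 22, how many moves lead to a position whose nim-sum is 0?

0

Compute the nim-sum pairwise:
4 XOR 18 = 22
22 XOR 22 = 0
The nim-sum is already 0, so every move leaves a nonzero nim-sum — there are no winning moves.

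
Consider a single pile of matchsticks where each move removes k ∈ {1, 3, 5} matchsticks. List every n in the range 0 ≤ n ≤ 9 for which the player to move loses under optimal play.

0, 2, 4, 6, 8

Build the Grundy sequence with g(k) = mex{g(k−s) : s ∈ {1, 3, 5}, s ≤ k}:
g(0) = mex{} = 0
g(1) = mex{0} = 1
g(2) = mex{1} = 0
g(3) = mex{0} = 1
g(4) = mex{1} = 0
g(5) = mex{0} = 1
g(6) = mex{1} = 0
g(7) = mex{0} = 1
g(8) = mex{1} = 0
g(9) = mex{0} = 1
The P-positions (g = 0) in 0..9 are 0, 2, 4, 6, 8.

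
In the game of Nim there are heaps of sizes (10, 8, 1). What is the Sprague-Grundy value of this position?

In binary:
  1010  (10)
  1000  (8)
  0001  (1)
  ----
  0011  (3)

3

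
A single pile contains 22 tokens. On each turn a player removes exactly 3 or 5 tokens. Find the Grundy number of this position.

2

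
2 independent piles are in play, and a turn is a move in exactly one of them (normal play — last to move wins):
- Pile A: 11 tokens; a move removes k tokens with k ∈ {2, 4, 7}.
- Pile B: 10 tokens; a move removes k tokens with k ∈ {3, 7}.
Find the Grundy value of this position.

For pile A, compute g(0), g(1), … with moves {2, 4, 7}:
k:     0  1  2  3  4  5  6  7  8  9 10 11
g(k):  0  0  1  1  2  2  0  3  1  0  2  1
So g(11) = 1.
For pile B, compute g(0), g(1), … with moves {3, 7}:
k:     0  1  2  3  4  5  6  7  8  9 10
g(k):  0  0  0  1  1  1  0  2  2  1  0
So g(10) = 0.
The value of a disjunctive sum is the nim-sum of the parts.
Combined value = 1 ⊕ 0 = 1.

1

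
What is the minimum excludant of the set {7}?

0 is not in the set, so the mex is 0.

0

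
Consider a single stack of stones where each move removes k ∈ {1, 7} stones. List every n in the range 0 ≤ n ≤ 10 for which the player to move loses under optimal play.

0, 2, 4, 6, 8, 10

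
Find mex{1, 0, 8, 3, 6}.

2

The values 0, 1 are all present; 2 is the first non-negative integer missing from the set.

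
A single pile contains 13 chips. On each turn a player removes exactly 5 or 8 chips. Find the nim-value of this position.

0

Grundy values for subtraction set {5, 8}:
g(0) = mex{} = 0
g(1) = mex{} = 0
g(2) = mex{} = 0
g(3) = mex{} = 0
g(4) = mex{} = 0
g(5) = mex{0} = 1
g(6) = mex{0} = 1
g(7) = mex{0} = 1
g(8) = mex{0} = 1
g(9) = mex{0} = 1
g(10) = mex{0,1} = 2
g(11) = mex{0,1} = 2
g(12) = mex{0,1} = 2
g(13) = mex{1} = 0
So g(13) = 0.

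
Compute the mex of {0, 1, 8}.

The values 0, 1 are all present; 2 is the first non-negative integer missing from the set.

2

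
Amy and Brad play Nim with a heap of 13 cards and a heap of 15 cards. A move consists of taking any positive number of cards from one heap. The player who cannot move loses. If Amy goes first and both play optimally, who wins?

Amy wins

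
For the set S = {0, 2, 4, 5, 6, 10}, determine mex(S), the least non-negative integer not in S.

0 is in the set but 1 is not, so the mex is 1.

1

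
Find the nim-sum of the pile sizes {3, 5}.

Bitwise XOR of the heap sizes:
  011  (3)
  101  (5)
  ---
  110  (6)

6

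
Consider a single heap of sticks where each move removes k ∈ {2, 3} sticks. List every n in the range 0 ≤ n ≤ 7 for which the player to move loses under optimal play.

Grundy values for subtraction set {2, 3}:
g(0) = mex{} = 0
g(1) = mex{} = 0
g(2) = mex{0} = 1
g(3) = mex{0} = 1
g(4) = mex{0,1} = 2
g(5) = mex{1} = 0
g(6) = mex{1,2} = 0
g(7) = mex{0,2} = 1
The P-positions (g = 0) in 0..7 are 0, 1, 5, 6.

0, 1, 5, 6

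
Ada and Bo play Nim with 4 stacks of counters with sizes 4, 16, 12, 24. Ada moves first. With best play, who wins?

Bo wins

Nim-sum: 4 ^ 16 ^ 12 ^ 24 = 0.
The nim-sum is 0, so this is a P-position: the player to move is in a losing position under optimal play; Ada is about to move from it and so loses — Bo wins.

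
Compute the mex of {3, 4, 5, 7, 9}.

0 is not in the set, so the mex is 0.

0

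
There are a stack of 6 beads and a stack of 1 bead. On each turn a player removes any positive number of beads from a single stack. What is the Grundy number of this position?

7

Compute the nim-sum pairwise:
6 ⊕ 1 = 7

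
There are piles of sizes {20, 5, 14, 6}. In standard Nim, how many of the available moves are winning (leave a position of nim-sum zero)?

1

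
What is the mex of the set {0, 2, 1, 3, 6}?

The values 0, 1, 2, 3 are all present; 4 is the first non-negative integer missing from the set.

4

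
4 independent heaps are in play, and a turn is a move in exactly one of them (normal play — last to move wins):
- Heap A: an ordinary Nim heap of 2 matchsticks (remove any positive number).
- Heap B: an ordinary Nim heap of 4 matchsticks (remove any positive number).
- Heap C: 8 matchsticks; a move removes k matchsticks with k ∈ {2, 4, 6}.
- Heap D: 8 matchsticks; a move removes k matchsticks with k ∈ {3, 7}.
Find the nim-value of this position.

Heap A is a plain Nim heap of size 2, so its Grundy value is 2.
Heap B is a plain Nim heap of size 4, so its Grundy value is 4.
Grundy values for heap C (subtraction set {2, 4, 6}):
k:     0  1  2  3  4  5  6  7  8
g(k):  0  0  1  1  2  2  3  3  0
So g(8) = 0.
Grundy values for heap D (subtraction set {3, 7}):
k:     0  1  2  3  4  5  6  7  8
g(k):  0  0  0  1  1  1  0  2  2
So g(8) = 2.
The value of a disjunctive sum is the nim-sum of the parts.
Combined value = 2 ⊕ 4 ⊕ 0 ⊕ 2 = 4.

4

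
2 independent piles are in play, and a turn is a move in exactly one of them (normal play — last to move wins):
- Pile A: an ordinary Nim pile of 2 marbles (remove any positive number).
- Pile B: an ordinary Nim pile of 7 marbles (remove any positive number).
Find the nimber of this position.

Pile A is a plain Nim pile of size 2, so its Grundy value is 2.
Pile B is a plain Nim pile of size 7, so its Grundy value is 7.
The value of a disjunctive sum is the nim-sum of the parts.
Combined value = 2 XOR 7 = 5.

5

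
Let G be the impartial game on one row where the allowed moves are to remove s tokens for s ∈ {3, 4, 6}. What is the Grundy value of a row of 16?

Grundy values for subtraction set {3, 4, 6}:
k:     0  1  2  3  4  5  6  7  8  9 10 11 12 13 14 15 16
g(k):  0  0  0  1  1  1  2  2  2  0  0  0  1  1  1  2  2
So g(16) = 2.

2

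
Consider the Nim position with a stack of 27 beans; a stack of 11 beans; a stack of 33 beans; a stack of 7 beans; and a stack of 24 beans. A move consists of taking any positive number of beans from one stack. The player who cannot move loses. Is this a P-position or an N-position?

N-position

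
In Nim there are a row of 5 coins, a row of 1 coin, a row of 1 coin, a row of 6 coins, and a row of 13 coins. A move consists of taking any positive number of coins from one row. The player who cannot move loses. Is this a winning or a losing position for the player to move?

Nim-sum: 5 ^ 1 ^ 1 ^ 6 ^ 13 = 14.
The nim-sum is 14 ≠ 0, so this is an N-position: the player to move can win.

Winning position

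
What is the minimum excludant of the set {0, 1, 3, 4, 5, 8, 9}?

2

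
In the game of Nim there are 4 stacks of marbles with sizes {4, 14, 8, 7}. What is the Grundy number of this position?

In binary:
  0100  (4)
  1110  (14)
  1000  (8)
  0111  (7)
  ----
  0101  (5)

5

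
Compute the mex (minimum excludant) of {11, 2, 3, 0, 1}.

The values 0, 1, 2, 3 are all present; 4 is the first non-negative integer missing from the set.

4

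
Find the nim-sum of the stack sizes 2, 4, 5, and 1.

Compute the nim-sum pairwise:
2 ^ 4 = 6
6 ^ 5 = 3
3 ^ 1 = 2

2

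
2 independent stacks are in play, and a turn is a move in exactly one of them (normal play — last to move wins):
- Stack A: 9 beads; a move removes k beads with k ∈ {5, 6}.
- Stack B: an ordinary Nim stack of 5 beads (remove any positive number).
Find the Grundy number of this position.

For stack A, compute g(0), g(1), … with moves {5, 6}:
k:     0  1  2  3  4  5  6  7  8  9
g(k):  0  0  0  0  0  1  1  1  1  1
So g(9) = 1.
Stack B is a plain Nim stack of size 5, so its Grundy value is 5.
The value of a disjunctive sum is the nim-sum of the parts.
Combined value = 1 XOR 5 = 4.

4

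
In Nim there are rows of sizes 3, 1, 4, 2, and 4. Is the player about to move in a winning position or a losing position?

Losing position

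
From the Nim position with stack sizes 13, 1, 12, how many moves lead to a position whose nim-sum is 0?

0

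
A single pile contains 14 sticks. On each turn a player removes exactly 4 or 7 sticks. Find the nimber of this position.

0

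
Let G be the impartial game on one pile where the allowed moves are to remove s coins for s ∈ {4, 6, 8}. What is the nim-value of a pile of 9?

2

Compute g(0), g(1), … for moves {4, 6, 8}:
g(0) = mex{} = 0
g(1) = mex{} = 0
g(2) = mex{} = 0
g(3) = mex{} = 0
g(4) = mex{0} = 1
g(5) = mex{0} = 1
g(6) = mex{0} = 1
g(7) = mex{0} = 1
g(8) = mex{0,1} = 2
g(9) = mex{0,1} = 2
So g(9) = 2.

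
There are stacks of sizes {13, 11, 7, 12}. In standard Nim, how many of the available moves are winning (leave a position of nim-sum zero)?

Write each in binary and XOR column by column:
  1101  (13)
  1011  (11)
  0111  (7)
  1100  (12)
  ----
  1101  (13)
The overall nim-sum is X = 13. A stack of size p has a winning move iff p XOR X < p (reduce it to p XOR X).
  13: 13 XOR 13 = 0 < 13 — winning move (to 0).
  11: 11 XOR 13 = 6 < 11 — winning move (to 6).
  7: 7 XOR 13 = 10 ≥ 7 — no move.
  12: 12 XOR 13 = 1 < 12 — winning move (to 1).
That gives 3 winning moves.

3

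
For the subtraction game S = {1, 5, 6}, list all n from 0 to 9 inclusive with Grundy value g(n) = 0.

0, 2, 4

Grundy values for subtraction set {1, 5, 6}:
k:     0  1  2  3  4  5  6  7  8  9
g(k):  0  1  0  1  0  1  2  3  2  3
The P-positions (g = 0) in 0..9 are 0, 2, 4.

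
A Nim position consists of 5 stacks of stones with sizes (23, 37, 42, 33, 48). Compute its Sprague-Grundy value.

9

Compute the nim-sum pairwise:
23 ⊕ 37 = 50
50 ⊕ 42 = 24
24 ⊕ 33 = 57
57 ⊕ 48 = 9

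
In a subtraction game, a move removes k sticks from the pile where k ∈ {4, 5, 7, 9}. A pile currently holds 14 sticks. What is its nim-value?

0

Build the Grundy sequence with g(k) = mex{g(k−s) : s ∈ {4, 5, 7, 9}, s ≤ k}:
k:     0  1  2  3  4  5  6  7  8  9 10 11 12 13 14
g(k):  0  0  0  0  1  1  1  1  2  2  2  2  3  0  0
So g(14) = 0.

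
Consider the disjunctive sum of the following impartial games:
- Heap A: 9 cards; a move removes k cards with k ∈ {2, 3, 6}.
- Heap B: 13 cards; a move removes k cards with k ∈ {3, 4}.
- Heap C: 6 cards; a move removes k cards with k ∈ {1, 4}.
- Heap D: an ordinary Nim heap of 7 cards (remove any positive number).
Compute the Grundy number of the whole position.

For heap A, compute g(0), g(1), … with moves {2, 3, 6}:
g(0) = mex{} = 0
g(1) = mex{} = 0
g(2) = mex{0} = 1
g(3) = mex{0} = 1
g(4) = mex{0,1} = 2
g(5) = mex{1} = 0
g(6) = mex{0,1,2} = 3
g(7) = mex{0,2} = 1
g(8) = mex{0,1,3} = 2
g(9) = mex{1,3} = 0
So g(9) = 0.
Grundy values for heap B (subtraction set {3, 4}):
k:     0  1  2  3  4  5  6  7  8  9 10 11 12 13
g(k):  0  0  0  1  1  1  2  0  0  0  1  1  1  2
So g(13) = 2.
Build the Grundy sequence for heap C with g(k) = mex{g(k−s) : s ∈ {1, 4}, s ≤ k}:
k:     0  1  2  3  4  5  6
g(k):  0  1  0  1  2  0  1
So g(6) = 1.
Heap D is a plain Nim heap of size 7, so its Grundy value is 7.
By the Sprague-Grundy theorem, the Grundy value of a sum of independent games is the XOR of the component values.
Combined value = 0 XOR 2 XOR 1 XOR 7 = 4.

4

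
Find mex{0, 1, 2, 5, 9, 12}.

3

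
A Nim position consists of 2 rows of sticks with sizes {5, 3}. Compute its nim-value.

6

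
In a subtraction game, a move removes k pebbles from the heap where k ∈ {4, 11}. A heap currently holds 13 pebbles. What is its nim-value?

1

Grundy values for subtraction set {4, 11}:
k:     0  1  2  3  4  5  6  7  8  9 10 11 12 13
g(k):  0  0  0  0  1  1  1  1  0  0  0  2  1  1
So g(13) = 1.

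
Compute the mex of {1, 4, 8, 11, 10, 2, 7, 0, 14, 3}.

5

The values 0, 1, 2, 3, 4 are all present; 5 is the first non-negative integer missing from the set.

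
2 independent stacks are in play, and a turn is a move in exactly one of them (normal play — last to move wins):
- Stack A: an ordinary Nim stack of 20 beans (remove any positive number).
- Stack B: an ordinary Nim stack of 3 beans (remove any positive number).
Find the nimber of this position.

23

Stack A is a plain Nim stack of size 20, so its Grundy value is 20.
Stack B is a plain Nim stack of size 3, so its Grundy value is 3.
By the Sprague-Grundy theorem, the Grundy value of a sum of independent games is the XOR of the component values.
Combined value = 20 ⊕ 3 = 23.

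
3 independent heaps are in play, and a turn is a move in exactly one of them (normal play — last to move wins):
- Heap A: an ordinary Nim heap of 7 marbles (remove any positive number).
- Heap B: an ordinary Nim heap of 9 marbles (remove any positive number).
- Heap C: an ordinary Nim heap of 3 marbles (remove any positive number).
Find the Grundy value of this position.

Heap A is a plain Nim heap of size 7, so its Grundy value is 7.
Heap B is a plain Nim heap of size 9, so its Grundy value is 9.
Heap C is a plain Nim heap of size 3, so its Grundy value is 3.
By the Sprague-Grundy theorem, the Grundy value of a sum of independent games is the XOR of the component values.
Combined value = 7 XOR 9 XOR 3 = 13.

13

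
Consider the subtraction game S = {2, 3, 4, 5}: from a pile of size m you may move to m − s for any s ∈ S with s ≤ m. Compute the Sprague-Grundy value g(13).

3

Compute g(0), g(1), … for moves {2, 3, 4, 5}:
k:     0  1  2  3  4  5  6  7  8  9 10 11 12 13
g(k):  0  0  1  1  2  2  3  0  0  1  1  2  2  3
So g(13) = 3.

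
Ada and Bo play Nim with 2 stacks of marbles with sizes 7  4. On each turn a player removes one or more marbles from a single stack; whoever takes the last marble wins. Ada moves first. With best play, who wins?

Ada wins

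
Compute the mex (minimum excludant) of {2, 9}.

0 is not in the set, so the mex is 0.

0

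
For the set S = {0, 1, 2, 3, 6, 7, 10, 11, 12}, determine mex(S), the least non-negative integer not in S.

4

The values 0, 1, 2, 3 are all present; 4 is the first non-negative integer missing from the set.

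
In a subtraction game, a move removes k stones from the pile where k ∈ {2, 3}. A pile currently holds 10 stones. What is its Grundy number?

0

Build the Grundy sequence with g(k) = mex{g(k−s) : s ∈ {2, 3}, s ≤ k}:
g(0) = mex{} = 0
g(1) = mex{} = 0
g(2) = mex{0} = 1
g(3) = mex{0} = 1
g(4) = mex{0,1} = 2
g(5) = mex{1} = 0
g(6) = mex{1,2} = 0
g(7) = mex{0,2} = 1
g(8) = mex{0} = 1
g(9) = mex{0,1} = 2
g(10) = mex{1} = 0
So g(10) = 0.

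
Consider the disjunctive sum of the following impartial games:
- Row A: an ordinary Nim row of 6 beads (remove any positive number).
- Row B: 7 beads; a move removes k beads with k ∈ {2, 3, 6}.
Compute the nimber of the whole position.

Row A is a plain Nim row of size 6, so its Grundy value is 6.
For row B, compute g(0), g(1), … with moves {2, 3, 6}:
g(0) = mex{} = 0
g(1) = mex{} = 0
g(2) = mex{0} = 1
g(3) = mex{0} = 1
g(4) = mex{0,1} = 2
g(5) = mex{1} = 0
g(6) = mex{0,1,2} = 3
g(7) = mex{0,2} = 1
So g(7) = 1.
By the Sprague-Grundy theorem, the Grundy value of a sum of independent games is the XOR of the component values.
Combined value = 6 XOR 1 = 7.

7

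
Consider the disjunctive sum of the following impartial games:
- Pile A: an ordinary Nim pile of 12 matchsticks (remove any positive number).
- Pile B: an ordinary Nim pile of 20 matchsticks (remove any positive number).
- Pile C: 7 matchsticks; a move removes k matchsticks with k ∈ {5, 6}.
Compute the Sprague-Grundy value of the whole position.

25

Pile A is a plain Nim pile of size 12, so its Grundy value is 12.
Pile B is a plain Nim pile of size 20, so its Grundy value is 20.
Build the Grundy sequence for pile C with g(k) = mex{g(k−s) : s ∈ {5, 6}, s ≤ k}:
k:     0  1  2  3  4  5  6  7
g(k):  0  0  0  0  0  1  1  1
So g(7) = 1.
The value of a disjunctive sum is the nim-sum of the parts.
Combined value = 12 XOR 20 XOR 1 = 25.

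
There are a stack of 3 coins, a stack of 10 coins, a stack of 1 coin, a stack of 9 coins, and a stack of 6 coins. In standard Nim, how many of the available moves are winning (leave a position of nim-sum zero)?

1

Compute the nim-sum pairwise:
3 XOR 10 = 9
9 XOR 1 = 8
8 XOR 9 = 1
1 XOR 6 = 7
The overall nim-sum is X = 7. A stack of size p has a winning move iff p XOR X < p (reduce it to p XOR X).
  3: 3 XOR 7 = 4 ≥ 3 — no move.
  10: 10 XOR 7 = 13 ≥ 10 — no move.
  1: 1 XOR 7 = 6 ≥ 1 — no move.
  9: 9 XOR 7 = 14 ≥ 9 — no move.
  6: 6 XOR 7 = 1 < 6 — winning move (to 1).
That gives 1 winning move.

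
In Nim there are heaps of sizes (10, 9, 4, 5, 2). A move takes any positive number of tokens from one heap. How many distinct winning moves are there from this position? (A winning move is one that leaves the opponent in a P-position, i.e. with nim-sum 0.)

0

Compute the nim-sum pairwise:
10 ⊕ 9 = 3
3 ⊕ 4 = 7
7 ⊕ 5 = 2
2 ⊕ 2 = 0
The nim-sum is already 0, so every move leaves a nonzero nim-sum — there are no winning moves.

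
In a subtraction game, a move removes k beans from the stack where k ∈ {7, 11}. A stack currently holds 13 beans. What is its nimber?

Compute g(0), g(1), … for moves {7, 11}:
g(0) = mex{} = 0
g(1) = mex{} = 0
g(2) = mex{} = 0
g(3) = mex{} = 0
g(4) = mex{} = 0
g(5) = mex{} = 0
g(6) = mex{} = 0
g(7) = mex{0} = 1
g(8) = mex{0} = 1
g(9) = mex{0} = 1
g(10) = mex{0} = 1
g(11) = mex{0} = 1
g(12) = mex{0} = 1
g(13) = mex{0} = 1
So g(13) = 1.

1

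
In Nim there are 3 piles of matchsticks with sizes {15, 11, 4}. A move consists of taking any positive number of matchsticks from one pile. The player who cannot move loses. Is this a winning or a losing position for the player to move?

Losing position

Write each in binary and XOR column by column:
  1111  (15)
  1011  (11)
  0100  (4)
  ----
  0000  (0)
The nim-sum is 0, so this is a P-position: the player to move is in a losing position under optimal play.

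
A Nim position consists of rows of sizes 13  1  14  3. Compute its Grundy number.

Nim-sum: 13 XOR 1 XOR 14 XOR 3 = 1.

1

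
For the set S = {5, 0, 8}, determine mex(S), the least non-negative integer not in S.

1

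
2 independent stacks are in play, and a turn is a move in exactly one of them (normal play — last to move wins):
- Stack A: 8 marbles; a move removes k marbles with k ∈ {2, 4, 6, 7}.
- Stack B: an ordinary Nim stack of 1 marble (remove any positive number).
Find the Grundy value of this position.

5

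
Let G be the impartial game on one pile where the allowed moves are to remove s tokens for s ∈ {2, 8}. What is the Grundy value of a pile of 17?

Grundy values for subtraction set {2, 8}:
k:     0  1  2  3  4  5  6  7  8  9 10 11 12 13 14 15 16 17
g(k):  0  0  1  1  0  0  1  1  2  2  0  0  1  1  0  0  1  1
So g(17) = 1.

1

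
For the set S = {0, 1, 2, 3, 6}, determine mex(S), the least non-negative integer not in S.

The values 0, 1, 2, 3 are all present; 4 is the first non-negative integer missing from the set.

4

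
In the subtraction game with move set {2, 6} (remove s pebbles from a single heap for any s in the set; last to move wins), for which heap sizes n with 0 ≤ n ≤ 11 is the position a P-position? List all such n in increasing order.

0, 1, 4, 5, 8, 9

Compute g(0), g(1), … for moves {2, 6}:
k:     0  1  2  3  4  5  6  7  8  9 10 11
g(k):  0  0  1  1  0  0  1  1  0  0  1  1
The P-positions (g = 0) in 0..11 are 0, 1, 4, 5, 8, 9.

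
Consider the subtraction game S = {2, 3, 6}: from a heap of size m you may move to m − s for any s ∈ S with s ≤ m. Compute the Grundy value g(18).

0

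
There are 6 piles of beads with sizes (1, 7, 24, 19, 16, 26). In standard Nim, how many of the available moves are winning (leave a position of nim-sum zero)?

1

Compute the nim-sum pairwise:
1 ^ 7 = 6
6 ^ 24 = 30
30 ^ 19 = 13
13 ^ 16 = 29
29 ^ 26 = 7
The overall nim-sum is X = 7. A pile of size p has a winning move iff p XOR X < p (reduce it to p XOR X).
  1: 1 XOR 7 = 6 ≥ 1 — no move.
  7: 7 XOR 7 = 0 < 7 — winning move (to 0).
  24: 24 XOR 7 = 31 ≥ 24 — no move.
  19: 19 XOR 7 = 20 ≥ 19 — no move.
  16: 16 XOR 7 = 23 ≥ 16 — no move.
  26: 26 XOR 7 = 29 ≥ 26 — no move.
That gives 1 winning move.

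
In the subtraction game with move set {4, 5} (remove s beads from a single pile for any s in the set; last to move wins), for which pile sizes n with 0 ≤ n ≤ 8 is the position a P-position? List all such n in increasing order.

Build the Grundy sequence with g(k) = mex{g(k−s) : s ∈ {4, 5}, s ≤ k}:
g(0) = mex{} = 0
g(1) = mex{} = 0
g(2) = mex{} = 0
g(3) = mex{} = 0
g(4) = mex{0} = 1
g(5) = mex{0} = 1
g(6) = mex{0} = 1
g(7) = mex{0} = 1
g(8) = mex{0,1} = 2
The P-positions (g = 0) in 0..8 are 0, 1, 2, 3.

0, 1, 2, 3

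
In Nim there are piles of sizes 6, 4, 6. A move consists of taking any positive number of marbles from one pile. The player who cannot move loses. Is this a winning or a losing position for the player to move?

Winning position

In binary:
  110  (6)
  100  (4)
  110  (6)
  ---
  100  (4)
The nim-sum is 4 ≠ 0, so this is an N-position: the player to move can win.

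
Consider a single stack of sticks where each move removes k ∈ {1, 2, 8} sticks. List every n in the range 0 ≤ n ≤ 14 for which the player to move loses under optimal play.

Build the Grundy sequence with g(k) = mex{g(k−s) : s ∈ {1, 2, 8}, s ≤ k}:
k:     0  1  2  3  4  5  6  7  8  9 10 11 12 13 14
g(k):  0  1  2  0  1  2  0  1  2  0  1  2  0  1  2
The P-positions (g = 0) in 0..14 are 0, 3, 6, 9, 12.

0, 3, 6, 9, 12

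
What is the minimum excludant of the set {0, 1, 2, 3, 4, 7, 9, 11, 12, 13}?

The values 0, 1, 2, 3, 4 are all present; 5 is the first non-negative integer missing from the set.

5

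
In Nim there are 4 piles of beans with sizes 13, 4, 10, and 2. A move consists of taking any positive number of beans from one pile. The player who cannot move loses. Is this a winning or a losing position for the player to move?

Nim-sum: 13 ^ 4 ^ 10 ^ 2 = 1.
The nim-sum is 1 ≠ 0, so this is an N-position: the player to move can win.

Winning position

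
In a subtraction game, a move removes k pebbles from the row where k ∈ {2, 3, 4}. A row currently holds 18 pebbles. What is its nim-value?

0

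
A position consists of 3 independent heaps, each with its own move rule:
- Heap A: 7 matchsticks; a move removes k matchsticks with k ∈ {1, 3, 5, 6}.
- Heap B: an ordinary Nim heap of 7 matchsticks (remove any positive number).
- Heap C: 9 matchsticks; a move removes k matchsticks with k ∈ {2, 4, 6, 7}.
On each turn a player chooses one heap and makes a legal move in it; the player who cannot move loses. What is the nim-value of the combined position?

4

Build the Grundy sequence for heap A with g(k) = mex{g(k−s) : s ∈ {1, 3, 5, 6}, s ≤ k}:
g(0) = mex{} = 0
g(1) = mex{0} = 1
g(2) = mex{1} = 0
g(3) = mex{0} = 1
g(4) = mex{1} = 0
g(5) = mex{0} = 1
g(6) = mex{0,1} = 2
g(7) = mex{0,1,2} = 3
So g(7) = 3.
Heap B is a plain Nim heap of size 7, so its Grundy value is 7.
Build the Grundy sequence for heap C with g(k) = mex{g(k−s) : s ∈ {2, 4, 6, 7}, s ≤ k}:
k:     0  1  2  3  4  5  6  7  8  9
g(k):  0  0  1  1  2  2  3  3  4  0
So g(9) = 0.
The value of a disjunctive sum is the nim-sum of the parts.
Combined value = 3 XOR 7 XOR 0 = 4.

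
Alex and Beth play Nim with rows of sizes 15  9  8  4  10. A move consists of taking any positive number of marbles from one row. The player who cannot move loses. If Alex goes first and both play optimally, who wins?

In binary:
  1111  (15)
  1001  (9)
  1000  (8)
  0100  (4)
  1010  (10)
  ----
  0000  (0)
The nim-sum is 0, so this is a P-position: the player to move is in a losing position under optimal play; Alex is about to move from it and so loses — Beth wins.

Beth wins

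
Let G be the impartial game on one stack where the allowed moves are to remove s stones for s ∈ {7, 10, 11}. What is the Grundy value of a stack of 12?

Compute g(0), g(1), … for moves {7, 10, 11}:
k:     0  1  2  3  4  5  6  7  8  9 10 11 12
g(k):  0  0  0  0  0  0  0  1  1  1  1  1  1
So g(12) = 1.

1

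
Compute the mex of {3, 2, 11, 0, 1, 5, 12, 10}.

4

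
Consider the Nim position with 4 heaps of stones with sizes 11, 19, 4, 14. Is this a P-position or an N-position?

N-position

Write each in binary and XOR column by column:
  01011  (11)
  10011  (19)
  00100  (4)
  01110  (14)
  -----
  10010  (18)
The nim-sum is 18 ≠ 0, so this is an N-position: the player to move can win.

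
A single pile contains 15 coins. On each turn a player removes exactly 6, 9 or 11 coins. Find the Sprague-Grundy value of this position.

2

Build the Grundy sequence with g(k) = mex{g(k−s) : s ∈ {6, 9, 11}, s ≤ k}:
k:     0  1  2  3  4  5  6  7  8  9 10 11 12 13 14 15
g(k):  0  0  0  0  0  0  1  1  1  1  1  1  2  2  2  2
So g(15) = 2.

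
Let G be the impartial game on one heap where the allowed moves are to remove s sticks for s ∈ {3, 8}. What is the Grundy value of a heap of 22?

0

Build the Grundy sequence with g(k) = mex{g(k−s) : s ∈ {3, 8}, s ≤ k}:
k:     0  1  2  3  4  5  6  7  8  9 10 11 12 13 14 15 16 17 18 19 20 21 22
g(k):  0  0  0  1  1  1  0  0  2  1  1  0  0  0  1  1  1  0  0  2  1  1  0
So g(22) = 0.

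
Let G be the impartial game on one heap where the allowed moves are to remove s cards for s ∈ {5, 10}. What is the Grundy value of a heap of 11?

Build the Grundy sequence with g(k) = mex{g(k−s) : s ∈ {5, 10}, s ≤ k}:
k:     0  1  2  3  4  5  6  7  8  9 10 11
g(k):  0  0  0  0  0  1  1  1  1  1  2  2
So g(11) = 2.

2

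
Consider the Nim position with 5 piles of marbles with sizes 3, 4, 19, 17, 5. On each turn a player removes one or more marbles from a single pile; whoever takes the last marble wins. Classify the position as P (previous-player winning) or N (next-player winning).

Nim-sum: 3 XOR 4 XOR 19 XOR 17 XOR 5 = 0.
The nim-sum is 0, so this is a P-position: the player to move is in a losing position under optimal play.

P-position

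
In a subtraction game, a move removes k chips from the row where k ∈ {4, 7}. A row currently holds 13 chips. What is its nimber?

0

Build the Grundy sequence with g(k) = mex{g(k−s) : s ∈ {4, 7}, s ≤ k}:
k:     0  1  2  3  4  5  6  7  8  9 10 11 12 13
g(k):  0  0  0  0  1  1  1  1  2  2  2  0  0  0
So g(13) = 0.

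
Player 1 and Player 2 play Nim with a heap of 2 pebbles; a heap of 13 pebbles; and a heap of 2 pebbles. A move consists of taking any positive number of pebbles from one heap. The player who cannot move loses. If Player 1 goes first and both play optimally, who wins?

Player 1 wins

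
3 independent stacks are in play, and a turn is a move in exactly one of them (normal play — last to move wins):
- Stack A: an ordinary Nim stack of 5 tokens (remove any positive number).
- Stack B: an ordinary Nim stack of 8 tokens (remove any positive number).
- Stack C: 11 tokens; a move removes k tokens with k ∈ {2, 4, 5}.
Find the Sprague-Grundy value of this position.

Stack A is a plain Nim stack of size 5, so its Grundy value is 5.
Stack B is a plain Nim stack of size 8, so its Grundy value is 8.
For stack C, compute g(0), g(1), … with moves {2, 4, 5}:
g(0) = mex{} = 0
g(1) = mex{} = 0
g(2) = mex{0} = 1
g(3) = mex{0} = 1
g(4) = mex{0,1} = 2
g(5) = mex{0,1} = 2
g(6) = mex{0,1,2} = 3
g(7) = mex{1,2} = 0
g(8) = mex{1,2,3} = 0
g(9) = mex{0,2} = 1
g(10) = mex{0,2,3} = 1
g(11) = mex{0,1,3} = 2
So g(11) = 2.
By the Sprague-Grundy theorem, the Grundy value of a sum of independent games is the XOR of the component values.
Combined value = 5 ⊕ 8 ⊕ 2 = 15.

15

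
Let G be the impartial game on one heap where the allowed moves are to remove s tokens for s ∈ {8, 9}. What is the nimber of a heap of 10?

Compute g(0), g(1), … for moves {8, 9}:
k:     0  1  2  3  4  5  6  7  8  9 10
g(k):  0  0  0  0  0  0  0  0  1  1  1
So g(10) = 1.

1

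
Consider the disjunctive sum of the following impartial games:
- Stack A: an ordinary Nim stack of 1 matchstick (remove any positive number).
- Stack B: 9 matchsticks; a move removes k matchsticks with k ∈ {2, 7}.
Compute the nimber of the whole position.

1

Stack A is a plain Nim stack of size 1, so its Grundy value is 1.
For stack B, compute g(0), g(1), … with moves {2, 7}:
k:     0  1  2  3  4  5  6  7  8  9
g(k):  0  0  1  1  0  0  1  1  2  0
So g(9) = 0.
The value of a disjunctive sum is the nim-sum of the parts.
Combined value = 1 XOR 0 = 1.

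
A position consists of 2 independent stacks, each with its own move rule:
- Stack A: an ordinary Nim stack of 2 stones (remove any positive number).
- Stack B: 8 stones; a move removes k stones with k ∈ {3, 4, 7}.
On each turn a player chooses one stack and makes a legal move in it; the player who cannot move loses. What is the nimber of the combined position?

0

Stack A is a plain Nim stack of size 2, so its Grundy value is 2.
Grundy values for stack B (subtraction set {3, 4, 7}):
g(0) = mex{} = 0
g(1) = mex{} = 0
g(2) = mex{} = 0
g(3) = mex{0} = 1
g(4) = mex{0} = 1
g(5) = mex{0} = 1
g(6) = mex{0,1} = 2
g(7) = mex{0,1} = 2
g(8) = mex{0,1} = 2
So g(8) = 2.
By the Sprague-Grundy theorem, the Grundy value of a sum of independent games is the XOR of the component values.
Combined value = 2 XOR 2 = 0.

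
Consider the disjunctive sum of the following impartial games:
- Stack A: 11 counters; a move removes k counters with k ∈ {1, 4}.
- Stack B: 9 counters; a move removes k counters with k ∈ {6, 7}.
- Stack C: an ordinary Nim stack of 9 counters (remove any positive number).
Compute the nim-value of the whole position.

9

Grundy values for stack A (subtraction set {1, 4}):
g(0) = mex{} = 0
g(1) = mex{0} = 1
g(2) = mex{1} = 0
g(3) = mex{0} = 1
g(4) = mex{0,1} = 2
g(5) = mex{1,2} = 0
g(6) = mex{0} = 1
g(7) = mex{1} = 0
g(8) = mex{0,2} = 1
g(9) = mex{0,1} = 2
g(10) = mex{1,2} = 0
g(11) = mex{0} = 1
So g(11) = 1.
For stack B, compute g(0), g(1), … with moves {6, 7}:
g(0) = mex{} = 0
g(1) = mex{} = 0
g(2) = mex{} = 0
g(3) = mex{} = 0
g(4) = mex{} = 0
g(5) = mex{} = 0
g(6) = mex{0} = 1
g(7) = mex{0} = 1
g(8) = mex{0} = 1
g(9) = mex{0} = 1
So g(9) = 1.
Stack C is a plain Nim stack of size 9, so its Grundy value is 9.
By the Sprague-Grundy theorem, the Grundy value of a sum of independent games is the XOR of the component values.
Combined value = 1 ⊕ 1 ⊕ 9 = 9.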